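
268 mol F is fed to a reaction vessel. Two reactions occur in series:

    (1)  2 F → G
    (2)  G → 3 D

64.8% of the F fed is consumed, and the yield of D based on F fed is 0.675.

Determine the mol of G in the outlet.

26.5 mol

Conversion of F: F consumed = 2ξ₁ = 0.648 × 268 → ξ₁ = 86.83 mol.
Yield of D: 3ξ₂ / 268 = 0.675 → ξ₂ = 60.3 mol.
Outlet amounts (n = n₀ + Σ ν·ξ):
  F: 268 − 2(86.83) = 94.34
  G: 0 + 1(86.83) − 1(60.3) = 26.53
  D: 0 + 3(60.3) = 180.9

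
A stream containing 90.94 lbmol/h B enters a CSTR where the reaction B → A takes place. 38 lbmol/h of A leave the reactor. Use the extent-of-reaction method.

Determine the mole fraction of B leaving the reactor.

0.582

For A: n = n₀ + 1ξ → 38 = 0 + 1ξ, giving ξ = 38 lbmol/h.
Outlet amounts (n = n₀ + ν ξ):
  B: 90.94 − 1(38) = 52.94
  A: 0 + 1(38) = 38
Total out = 90.94 lbmol/h; y_B = 52.94 / 90.94 = 0.5821.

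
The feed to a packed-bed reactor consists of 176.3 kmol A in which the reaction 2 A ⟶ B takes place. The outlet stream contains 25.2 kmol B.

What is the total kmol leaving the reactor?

151 kmol

For B: n = n₀ + 1ξ → 25.2 = 0 + 1ξ, giving ξ = 25.2 kmol.
Outlet amounts (n = n₀ + ν ξ):
  A: 176.3 − 2(25.2) = 125.9
  B: 0 + 1(25.2) = 25.2
Total out = 125.9 + 25.2 = 151.1 kmol.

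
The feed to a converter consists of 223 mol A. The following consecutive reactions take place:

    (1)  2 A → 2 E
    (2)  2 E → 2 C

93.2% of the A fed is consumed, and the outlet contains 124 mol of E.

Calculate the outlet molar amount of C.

Conversion of A: A consumed = 2ξ₁ = 0.932 × 223 → ξ₁ = 103.9 mol.
E balance: n_E = 0 + 2ξ₁ − 2ξ₂ = 124 → ξ₂ = (2·103.9 − 124)/2 = 41.92 mol.
Outlet amounts (n = n₀ + Σ ν·ξ):
  A: 223 − 2(103.9) = 15.16
  E: 0 + 2(103.9) − 2(41.92) = 124
  C: 0 + 2(41.92) = 83.84

83.8 mol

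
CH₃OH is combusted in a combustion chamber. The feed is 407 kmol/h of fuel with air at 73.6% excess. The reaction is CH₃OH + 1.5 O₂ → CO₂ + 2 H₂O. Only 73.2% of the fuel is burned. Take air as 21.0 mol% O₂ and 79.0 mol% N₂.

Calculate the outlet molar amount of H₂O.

596 kmol/h

Stoichiometric O₂ = 1.5 × 407 = 610.5 kmol/h; O₂ fed = 610.5 × 1.736 = 1060 kmol/h.
N₂ fed = 1060 × 79/21 = 3987 kmol/h.
Fuel reacted = 0.732 × 407 → ξ = 297.9 kmol/h.
Outlet (n = n₀ + ν ξ):
  CH₃OH: 407 − 1(297.9) = 109.1
  O₂: 1060 − 1.5(297.9) = 612.9
  N₂: 3987 (inert)
  CO₂: 0 + 1(297.9) = 297.9
  H₂O: 0 + 2(297.9) = 595.8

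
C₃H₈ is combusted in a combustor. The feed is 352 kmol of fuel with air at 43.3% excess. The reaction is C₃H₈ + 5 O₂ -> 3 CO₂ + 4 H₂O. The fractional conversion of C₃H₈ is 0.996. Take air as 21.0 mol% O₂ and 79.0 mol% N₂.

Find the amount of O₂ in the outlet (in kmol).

769 kmol

Stoichiometric O₂ = 5 × 352 = 1760 kmol; O₂ fed = 1760 × 1.433 = 2522 kmol.
N₂ fed = 2522 × 79/21 = 9488 kmol.
Fuel reacted = 0.996 × 352 → ξ = 350.6 kmol.
Outlet (n = n₀ + ν ξ):
  C₃H₈: 352 − 1(350.6) = 1.408
  O₂: 2522 − 5(350.6) = 769.1
  N₂: 9488 (inert)
  CO₂: 0 + 3(350.6) = 1052
  H₂O: 0 + 4(350.6) = 1402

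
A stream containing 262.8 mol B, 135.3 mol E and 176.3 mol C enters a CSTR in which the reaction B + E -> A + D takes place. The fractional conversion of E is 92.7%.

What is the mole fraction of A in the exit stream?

0.218

E reacted = 0.927 × 135.3 = 125.4 mol; ν_E = −1, so ξ = 125.4/1 = 125.4 mol.
Outlet amounts (n = n₀ + ν ξ):
  B: 262.8 − 1(125.4) = 137.4
  E: 135.3 − 1(125.4) = 9.877
  A: 0 + 1(125.4) = 125.4
  D: 0 + 1(125.4) = 125.4
  C: 176.3 (inert)
Total out = 574.4 mol; y_A = 125.4 / 574.4 = 0.2184.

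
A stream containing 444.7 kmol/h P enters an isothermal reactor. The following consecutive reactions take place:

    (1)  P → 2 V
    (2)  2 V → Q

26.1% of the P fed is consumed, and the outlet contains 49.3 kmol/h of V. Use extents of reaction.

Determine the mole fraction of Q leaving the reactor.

Conversion of P: P consumed = 1ξ₁ = 0.261 × 444.7 → ξ₁ = 116.1 kmol/h.
V balance: n_V = 0 + 2ξ₁ − 2ξ₂ = 49.3 → ξ₂ = (2·116.1 − 49.3)/2 = 91.42 kmol/h.
Outlet amounts (n = n₀ + Σ ν·ξ):
  P: 444.7 − 1(116.1) = 328.6
  V: 0 + 2(116.1) − 2(91.42) = 49.3
  Q: 0 + 1(91.42) = 91.42
Total out = 469.3 kmol/h; y_Q = 91.42 / 469.3 = 0.1948.

0.195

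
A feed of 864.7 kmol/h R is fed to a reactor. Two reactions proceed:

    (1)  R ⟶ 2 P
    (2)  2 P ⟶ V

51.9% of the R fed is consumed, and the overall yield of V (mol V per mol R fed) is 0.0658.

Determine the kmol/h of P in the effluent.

Conversion of R: R consumed = 1ξ₁ = 0.519 × 864.7 → ξ₁ = 448.8 kmol/h.
Yield of V: 1ξ₂ / 864.7 = 0.0658 → ξ₂ = 56.9 kmol/h.
Outlet amounts (n = n₀ + Σ ν·ξ):
  R: 864.7 − 1(448.8) = 415.9
  P: 0 + 2(448.8) − 2(56.9) = 783.8
  V: 0 + 1(56.9) = 56.9

784 kmol/h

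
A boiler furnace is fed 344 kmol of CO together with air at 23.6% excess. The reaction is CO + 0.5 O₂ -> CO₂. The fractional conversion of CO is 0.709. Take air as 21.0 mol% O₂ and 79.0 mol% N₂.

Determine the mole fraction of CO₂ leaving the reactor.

Stoichiometric O₂ = 0.5 × 344 = 172 kmol; O₂ fed = 172 × 1.236 = 212.6 kmol.
N₂ fed = 212.6 × 79/21 = 799.8 kmol.
Fuel reacted = 0.709 × 344 → ξ = 243.9 kmol.
Outlet (n = n₀ + ν ξ):
  CO: 344 − 1(243.9) = 100.1
  O₂: 212.6 − 0.5(243.9) = 90.64
  N₂: 799.8 (inert)
  CO₂: 0 + 1(243.9) = 243.9
Total out = 1234 kmol; y_CO₂ = 243.9 / 1234 = 0.1976.

0.198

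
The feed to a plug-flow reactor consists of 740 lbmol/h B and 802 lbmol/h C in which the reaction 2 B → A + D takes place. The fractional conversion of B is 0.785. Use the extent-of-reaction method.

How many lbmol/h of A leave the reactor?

290 lbmol/h

B reacted = 0.785 × 740 = 580.9 lbmol/h; ν_B = −2, so ξ = 580.9/2 = 290.4 lbmol/h.
Outlet amounts (n = n₀ + ν ξ):
  B: 740 − 2(290.4) = 159.1
  A: 0 + 1(290.4) = 290.4
  D: 0 + 1(290.4) = 290.4
  C: 802 (inert)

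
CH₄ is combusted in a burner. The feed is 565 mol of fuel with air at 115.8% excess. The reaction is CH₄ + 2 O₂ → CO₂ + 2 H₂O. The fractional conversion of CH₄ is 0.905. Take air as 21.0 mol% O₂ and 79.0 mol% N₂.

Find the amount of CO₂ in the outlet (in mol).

Stoichiometric O₂ = 2 × 565 = 1130 mol; O₂ fed = 1130 × 2.158 = 2439 mol.
N₂ fed = 2439 × 79/21 = 9174 mol.
Fuel reacted = 0.905 × 565 → ξ = 511.3 mol.
Outlet (n = n₀ + ν ξ):
  CH₄: 565 − 1(511.3) = 53.68
  O₂: 2439 − 2(511.3) = 1416
  N₂: 9174 (inert)
  CO₂: 0 + 1(511.3) = 511.3
  H₂O: 0 + 2(511.3) = 1023

511 mol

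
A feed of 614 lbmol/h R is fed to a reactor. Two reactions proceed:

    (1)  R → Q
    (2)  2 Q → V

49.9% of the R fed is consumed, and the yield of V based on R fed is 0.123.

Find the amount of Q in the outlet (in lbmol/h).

155 lbmol/h

Conversion of R: R consumed = 1ξ₁ = 0.499 × 614 → ξ₁ = 306.4 lbmol/h.
Yield of V: 1ξ₂ / 614 = 0.123 → ξ₂ = 75.52 lbmol/h.
Outlet amounts (n = n₀ + Σ ν·ξ):
  R: 614 − 1(306.4) = 307.6
  Q: 0 + 1(306.4) − 2(75.52) = 155.3
  V: 0 + 1(75.52) = 75.52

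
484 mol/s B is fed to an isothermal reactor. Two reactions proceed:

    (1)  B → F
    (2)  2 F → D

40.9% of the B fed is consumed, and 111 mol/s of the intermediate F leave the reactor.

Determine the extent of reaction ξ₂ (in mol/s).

ξ₂ = 43.5 mol/s

Conversion of B: B consumed = 1ξ₁ = 0.409 × 484 → ξ₁ = 198 mol/s.
F balance: n_F = 0 + 1ξ₁ − 2ξ₂ = 111 → ξ₂ = (1·198 − 111)/2 = 43.48 mol/s.
Outlet amounts (n = n₀ + Σ ν·ξ):
  B: 484 − 1(198) = 286
  F: 0 + 1(198) − 2(43.48) = 111
  D: 0 + 1(43.48) = 43.48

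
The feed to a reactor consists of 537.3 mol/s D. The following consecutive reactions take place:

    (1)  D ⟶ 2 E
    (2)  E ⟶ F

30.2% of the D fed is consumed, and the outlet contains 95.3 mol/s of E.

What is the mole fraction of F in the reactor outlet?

Conversion of D: D consumed = 1ξ₁ = 0.302 × 537.3 → ξ₁ = 162.3 mol/s.
E balance: n_E = 0 + 2ξ₁ − 1ξ₂ = 95.3 → ξ₂ = (2·162.3 − 95.3)/1 = 229.2 mol/s.
Outlet amounts (n = n₀ + Σ ν·ξ):
  D: 537.3 − 1(162.3) = 375
  E: 0 + 2(162.3) − 1(229.2) = 95.3
  F: 0 + 1(229.2) = 229.2
Total out = 699.6 mol/s; y_F = 229.2 / 699.6 = 0.3277.

0.328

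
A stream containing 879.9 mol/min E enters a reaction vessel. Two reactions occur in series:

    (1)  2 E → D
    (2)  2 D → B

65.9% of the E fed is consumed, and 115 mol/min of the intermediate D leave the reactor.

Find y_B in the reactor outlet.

0.174

Conversion of E: E consumed = 2ξ₁ = 0.659 × 879.9 → ξ₁ = 289.9 mol/min.
D balance: n_D = 0 + 1ξ₁ − 2ξ₂ = 115 → ξ₂ = (1·289.9 − 115)/2 = 87.46 mol/min.
Outlet amounts (n = n₀ + Σ ν·ξ):
  E: 879.9 − 2(289.9) = 300
  D: 0 + 1(289.9) − 2(87.46) = 115
  B: 0 + 1(87.46) = 87.46
Total out = 502.5 mol/min; y_B = 87.46 / 502.5 = 0.1741.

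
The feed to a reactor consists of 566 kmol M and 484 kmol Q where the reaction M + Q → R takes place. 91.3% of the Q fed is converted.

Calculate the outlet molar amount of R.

Q reacted = 0.913 × 484 = 441.9 kmol; ν_Q = −1, so ξ = 441.9/1 = 441.9 kmol.
Outlet amounts (n = n₀ + ν ξ):
  M: 566 − 1(441.9) = 124.1
  Q: 484 − 1(441.9) = 42.11
  R: 0 + 1(441.9) = 441.9

442 kmol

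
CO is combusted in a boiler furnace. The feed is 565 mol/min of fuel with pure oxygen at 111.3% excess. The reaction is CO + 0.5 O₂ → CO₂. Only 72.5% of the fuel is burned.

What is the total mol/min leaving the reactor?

Stoichiometric O₂ = 0.5 × 565 = 282.5 mol/min; O₂ fed = 282.5 × 2.113 = 596.9 mol/min.
Fuel reacted = 0.725 × 565 → ξ = 409.6 mol/min.
Outlet (n = n₀ + ν ξ):
  CO: 565 − 1(409.6) = 155.4
  O₂: 596.9 − 0.5(409.6) = 392.1
  CO₂: 0 + 1(409.6) = 409.6
Total out = 155.4 + 392.1 + 409.6 = 957.1 mol/min.

957 mol/min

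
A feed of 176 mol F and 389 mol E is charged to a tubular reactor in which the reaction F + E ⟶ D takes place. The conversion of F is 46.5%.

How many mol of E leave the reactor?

F reacted = 0.465 × 176 = 81.84 mol; ν_F = −1, so ξ = 81.84/1 = 81.84 mol.
Outlet amounts (n = n₀ + ν ξ):
  F: 176 − 1(81.84) = 94.16
  E: 389 − 1(81.84) = 307.2
  D: 0 + 1(81.84) = 81.84

307 mol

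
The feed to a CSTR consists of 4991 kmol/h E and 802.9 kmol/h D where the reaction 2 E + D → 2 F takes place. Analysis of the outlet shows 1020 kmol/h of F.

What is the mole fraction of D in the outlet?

0.0554

For F: n = n₀ + 2ξ → 1020 = 0 + 2ξ, giving ξ = 510 kmol/h.
Outlet amounts (n = n₀ + ν ξ):
  E: 4991 − 2(510) = 3971
  D: 802.9 − 1(510) = 292.9
  F: 0 + 2(510) = 1020
Total out = 5284 kmol/h; y_D = 292.9 / 5284 = 0.05543.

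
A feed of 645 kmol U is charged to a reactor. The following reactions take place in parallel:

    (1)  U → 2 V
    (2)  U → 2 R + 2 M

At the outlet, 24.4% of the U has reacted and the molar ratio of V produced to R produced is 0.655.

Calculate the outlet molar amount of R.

190 kmol

Conversion of U: U consumed = 0.244 × 645 = 157.4 kmol = 1ξ₁ + 1ξ₂.
Selectivity: 2ξ₁ / (2ξ₂) = 0.655 → ξ₁ = 0.655 ξ₂.
Substitute: (1·0.655 + 1) ξ₂ = 157.4 → ξ₂ = 95.09 kmol, ξ₁ = 62.29 kmol.
Outlet amounts (n = n₀ + Σ ν·ξ):
  U: 645 − 1(62.29) − 1(95.09) = 487.6
  V: 0 + 2(62.29) = 124.6
  R: 0 + 2(95.09) = 190.2
  M: 0 + 2(95.09) = 190.2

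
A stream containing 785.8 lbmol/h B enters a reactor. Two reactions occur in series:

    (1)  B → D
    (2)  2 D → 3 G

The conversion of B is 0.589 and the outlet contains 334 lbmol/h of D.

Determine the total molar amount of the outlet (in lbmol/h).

850 lbmol/h

Conversion of B: B consumed = 1ξ₁ = 0.589 × 785.8 → ξ₁ = 462.8 lbmol/h.
D balance: n_D = 0 + 1ξ₁ − 2ξ₂ = 334 → ξ₂ = (1·462.8 − 334)/2 = 64.42 lbmol/h.
Outlet amounts (n = n₀ + Σ ν·ξ):
  B: 785.8 − 1(462.8) = 323
  D: 0 + 1(462.8) − 2(64.42) = 334
  G: 0 + 3(64.42) = 193.3
Total out = 323 + 334 + 193.3 = 850.2 lbmol/h.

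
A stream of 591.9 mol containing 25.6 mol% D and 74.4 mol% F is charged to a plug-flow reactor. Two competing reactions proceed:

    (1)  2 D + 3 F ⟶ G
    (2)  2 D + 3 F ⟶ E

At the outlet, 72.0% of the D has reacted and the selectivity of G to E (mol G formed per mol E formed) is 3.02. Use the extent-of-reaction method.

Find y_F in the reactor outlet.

0.74

Conversion of D: D consumed = 0.72 × 151.5 = 109.1 mol = 2ξ₁ + 2ξ₂.
Selectivity: 1ξ₁ / (1ξ₂) = 3.02 → ξ₁ = 3.02 ξ₂.
Substitute: (2·3.02 + 2) ξ₂ = 109.1 → ξ₂ = 13.57 mol, ξ₁ = 40.98 mol.
Outlet amounts (n = n₀ + Σ ν·ξ):
  D: 151.5 − 2(40.98) − 2(13.57) = 42.43
  F: 440.4 − 3(40.98) − 3(13.57) = 276.7
  G: 0 + 1(40.98) = 40.98
  E: 0 + 1(13.57) = 13.57
Total out = 373.7 mol; y_F = 276.7 / 373.7 = 0.7405.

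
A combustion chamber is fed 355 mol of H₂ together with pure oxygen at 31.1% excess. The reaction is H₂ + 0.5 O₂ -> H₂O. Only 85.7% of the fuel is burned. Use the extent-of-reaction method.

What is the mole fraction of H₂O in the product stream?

Stoichiometric O₂ = 0.5 × 355 = 177.5 mol; O₂ fed = 177.5 × 1.311 = 232.7 mol.
Fuel reacted = 0.857 × 355 → ξ = 304.2 mol.
Outlet (n = n₀ + ν ξ):
  H₂: 355 − 1(304.2) = 50.76
  O₂: 232.7 − 0.5(304.2) = 80.58
  H₂O: 0 + 1(304.2) = 304.2
Total out = 435.6 mol; y_H₂O = 304.2 / 435.6 = 0.6985.

0.698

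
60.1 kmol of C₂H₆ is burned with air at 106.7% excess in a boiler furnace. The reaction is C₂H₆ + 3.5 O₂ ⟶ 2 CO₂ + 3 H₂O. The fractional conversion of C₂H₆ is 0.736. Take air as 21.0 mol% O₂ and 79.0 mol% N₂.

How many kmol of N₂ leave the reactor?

1640 kmol

Stoichiometric O₂ = 3.5 × 60.1 = 210.3 kmol; O₂ fed = 210.3 × 2.067 = 434.8 kmol.
N₂ fed = 434.8 × 79/21 = 1636 kmol.
Fuel reacted = 0.736 × 60.1 → ξ = 44.23 kmol.
Outlet (n = n₀ + ν ξ):
  C₂H₆: 60.1 − 1(44.23) = 15.87
  O₂: 434.8 − 3.5(44.23) = 280
  N₂: 1636 (inert)
  CO₂: 0 + 2(44.23) = 88.47
  H₂O: 0 + 3(44.23) = 132.7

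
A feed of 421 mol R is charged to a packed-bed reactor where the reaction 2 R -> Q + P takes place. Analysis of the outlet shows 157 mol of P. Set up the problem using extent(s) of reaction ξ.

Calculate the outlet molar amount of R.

For P: n = n₀ + 1ξ → 157 = 0 + 1ξ, giving ξ = 157 mol.
Outlet amounts (n = n₀ + ν ξ):
  R: 421 − 2(157) = 107
  Q: 0 + 1(157) = 157
  P: 0 + 1(157) = 157

107 mol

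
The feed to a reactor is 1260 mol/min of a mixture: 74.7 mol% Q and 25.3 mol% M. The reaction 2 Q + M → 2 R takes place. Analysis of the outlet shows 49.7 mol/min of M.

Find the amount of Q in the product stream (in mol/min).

For M: n = n₀ − 1ξ → 49.7 = 318.8 − 1ξ, giving ξ = 269.1 mol/min.
Outlet amounts (n = n₀ + ν ξ):
  Q: 941.2 − 2(269.1) = 403.1
  M: 318.8 − 1(269.1) = 49.7
  R: 0 + 2(269.1) = 538.2

403 mol/min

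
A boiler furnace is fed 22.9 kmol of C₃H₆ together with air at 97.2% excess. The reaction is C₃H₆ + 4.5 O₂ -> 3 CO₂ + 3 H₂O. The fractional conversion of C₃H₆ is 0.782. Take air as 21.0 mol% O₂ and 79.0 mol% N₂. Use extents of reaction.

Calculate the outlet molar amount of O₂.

Stoichiometric O₂ = 4.5 × 22.9 = 103 kmol; O₂ fed = 103 × 1.972 = 203.2 kmol.
N₂ fed = 203.2 × 79/21 = 764.5 kmol.
Fuel reacted = 0.782 × 22.9 → ξ = 17.91 kmol.
Outlet (n = n₀ + ν ξ):
  C₃H₆: 22.9 − 1(17.91) = 4.992
  O₂: 203.2 − 4.5(17.91) = 122.6
  N₂: 764.5 (inert)
  CO₂: 0 + 3(17.91) = 53.72
  H₂O: 0 + 3(17.91) = 53.72

123 kmol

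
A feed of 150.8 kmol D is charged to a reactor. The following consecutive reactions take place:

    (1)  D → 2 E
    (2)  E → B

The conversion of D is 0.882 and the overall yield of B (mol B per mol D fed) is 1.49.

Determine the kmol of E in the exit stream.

Conversion of D: D consumed = 1ξ₁ = 0.882 × 150.8 → ξ₁ = 133 kmol.
Yield of B: 1ξ₂ / 150.8 = 1.49 → ξ₂ = 224.7 kmol.
Outlet amounts (n = n₀ + Σ ν·ξ):
  D: 150.8 − 1(133) = 17.79
  E: 0 + 2(133) − 1(224.7) = 41.32
  B: 0 + 1(224.7) = 224.7

41.3 kmol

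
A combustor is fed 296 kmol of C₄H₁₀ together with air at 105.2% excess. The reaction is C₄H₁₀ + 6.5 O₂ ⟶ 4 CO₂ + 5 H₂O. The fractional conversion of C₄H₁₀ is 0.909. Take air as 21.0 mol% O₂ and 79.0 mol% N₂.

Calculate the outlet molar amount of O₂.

2200 kmol

Stoichiometric O₂ = 6.5 × 296 = 1924 kmol; O₂ fed = 1924 × 2.052 = 3948 kmol.
N₂ fed = 3948 × 79/21 = 14850 kmol.
Fuel reacted = 0.909 × 296 → ξ = 269.1 kmol.
Outlet (n = n₀ + ν ξ):
  C₄H₁₀: 296 − 1(269.1) = 26.94
  O₂: 3948 − 6.5(269.1) = 2199
  N₂: 14850 (inert)
  CO₂: 0 + 4(269.1) = 1076
  H₂O: 0 + 5(269.1) = 1345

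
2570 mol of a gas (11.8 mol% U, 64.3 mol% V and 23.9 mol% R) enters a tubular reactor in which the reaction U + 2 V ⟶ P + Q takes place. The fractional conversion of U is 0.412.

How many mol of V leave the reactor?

1400 mol

U reacted = 0.412 × 303.3 = 124.9 mol; ν_U = −1, so ξ = 124.9/1 = 124.9 mol.
Outlet amounts (n = n₀ + ν ξ):
  U: 303.3 − 1(124.9) = 178.3
  V: 1653 − 2(124.9) = 1403
  P: 0 + 1(124.9) = 124.9
  Q: 0 + 1(124.9) = 124.9
  R: 614.2 (inert)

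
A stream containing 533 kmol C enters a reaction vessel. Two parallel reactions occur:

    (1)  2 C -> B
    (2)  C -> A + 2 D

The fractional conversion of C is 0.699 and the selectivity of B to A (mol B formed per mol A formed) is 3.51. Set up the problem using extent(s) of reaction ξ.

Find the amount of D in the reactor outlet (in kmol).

Conversion of C: C consumed = 0.699 × 533 = 372.6 kmol = 2ξ₁ + 1ξ₂.
Selectivity: 1ξ₁ / (1ξ₂) = 3.51 → ξ₁ = 3.51 ξ₂.
Substitute: (2·3.51 + 1) ξ₂ = 372.6 → ξ₂ = 46.45 kmol, ξ₁ = 163.1 kmol.
Outlet amounts (n = n₀ + Σ ν·ξ):
  C: 533 − 2(163.1) − 1(46.45) = 160.4
  B: 0 + 1(163.1) = 163.1
  A: 0 + 1(46.45) = 46.45
  D: 0 + 2(46.45) = 92.91

92.9 kmol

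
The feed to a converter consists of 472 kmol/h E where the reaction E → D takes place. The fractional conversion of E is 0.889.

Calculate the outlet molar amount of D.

420 kmol/h

E reacted = 0.889 × 472 = 419.6 kmol/h; ν_E = −1, so ξ = 419.6/1 = 419.6 kmol/h.
Outlet amounts (n = n₀ + ν ξ):
  E: 472 − 1(419.6) = 52.39
  D: 0 + 1(419.6) = 419.6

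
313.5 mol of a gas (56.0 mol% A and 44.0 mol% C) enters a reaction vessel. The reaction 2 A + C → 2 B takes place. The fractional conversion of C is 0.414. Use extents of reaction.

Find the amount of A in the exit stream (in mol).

61.3 mol

C reacted = 0.414 × 137.9 = 57.11 mol; ν_C = −1, so ξ = 57.11/1 = 57.11 mol.
Outlet amounts (n = n₀ + ν ξ):
  A: 175.6 − 2(57.11) = 61.35
  C: 137.9 − 1(57.11) = 80.83
  B: 0 + 2(57.11) = 114.2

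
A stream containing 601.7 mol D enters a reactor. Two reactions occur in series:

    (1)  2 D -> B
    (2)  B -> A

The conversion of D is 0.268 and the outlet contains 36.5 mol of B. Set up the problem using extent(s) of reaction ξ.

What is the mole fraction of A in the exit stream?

Conversion of D: D consumed = 2ξ₁ = 0.268 × 601.7 → ξ₁ = 80.63 mol.
B balance: n_B = 0 + 1ξ₁ − 1ξ₂ = 36.5 → ξ₂ = (1·80.63 − 36.5)/1 = 44.13 mol.
Outlet amounts (n = n₀ + Σ ν·ξ):
  D: 601.7 − 2(80.63) = 440.4
  B: 0 + 1(80.63) − 1(44.13) = 36.5
  A: 0 + 1(44.13) = 44.13
Total out = 521.1 mol; y_A = 44.13 / 521.1 = 0.08469.

0.0847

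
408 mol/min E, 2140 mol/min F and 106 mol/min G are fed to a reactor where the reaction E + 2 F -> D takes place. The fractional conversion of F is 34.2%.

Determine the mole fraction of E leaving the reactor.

0.0219

F reacted = 0.342 × 2140 = 731.9 mol/min; ν_F = −2, so ξ = 731.9/2 = 365.9 mol/min.
Outlet amounts (n = n₀ + ν ξ):
  E: 408 − 1(365.9) = 42.06
  F: 2140 − 2(365.9) = 1408
  D: 0 + 1(365.9) = 365.9
  G: 106 (inert)
Total out = 1922 mol/min; y_E = 42.06 / 1922 = 0.02188.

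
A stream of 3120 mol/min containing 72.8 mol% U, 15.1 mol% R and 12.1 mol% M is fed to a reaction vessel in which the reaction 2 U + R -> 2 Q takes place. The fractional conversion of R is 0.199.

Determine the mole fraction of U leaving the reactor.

0.689

R reacted = 0.199 × 471.1 = 93.75 mol/min; ν_R = −1, so ξ = 93.75/1 = 93.75 mol/min.
Outlet amounts (n = n₀ + ν ξ):
  U: 2271 − 2(93.75) = 2084
  R: 471.1 − 1(93.75) = 377.4
  Q: 0 + 2(93.75) = 187.5
  M: 377.5 (inert)
Total out = 3026 mol/min; y_U = 2084 / 3026 = 0.6886.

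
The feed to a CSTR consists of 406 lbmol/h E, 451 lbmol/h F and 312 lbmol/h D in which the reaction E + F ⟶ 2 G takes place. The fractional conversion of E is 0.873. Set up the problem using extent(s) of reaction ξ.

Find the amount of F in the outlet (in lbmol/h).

96.6 lbmol/h

E reacted = 0.873 × 406 = 354.4 lbmol/h; ν_E = −1, so ξ = 354.4/1 = 354.4 lbmol/h.
Outlet amounts (n = n₀ + ν ξ):
  E: 406 − 1(354.4) = 51.56
  F: 451 − 1(354.4) = 96.56
  G: 0 + 2(354.4) = 708.9
  D: 312 (inert)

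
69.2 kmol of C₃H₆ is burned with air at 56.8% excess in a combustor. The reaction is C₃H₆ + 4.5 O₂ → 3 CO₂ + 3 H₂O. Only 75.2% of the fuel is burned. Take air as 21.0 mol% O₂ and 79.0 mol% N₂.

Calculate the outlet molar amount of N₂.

Stoichiometric O₂ = 4.5 × 69.2 = 311.4 kmol; O₂ fed = 311.4 × 1.568 = 488.3 kmol.
N₂ fed = 488.3 × 79/21 = 1837 kmol.
Fuel reacted = 0.752 × 69.2 → ξ = 52.04 kmol.
Outlet (n = n₀ + ν ξ):
  C₃H₆: 69.2 − 1(52.04) = 17.16
  O₂: 488.3 − 4.5(52.04) = 254.1
  N₂: 1837 (inert)
  CO₂: 0 + 3(52.04) = 156.1
  H₂O: 0 + 3(52.04) = 156.1

1840 kmol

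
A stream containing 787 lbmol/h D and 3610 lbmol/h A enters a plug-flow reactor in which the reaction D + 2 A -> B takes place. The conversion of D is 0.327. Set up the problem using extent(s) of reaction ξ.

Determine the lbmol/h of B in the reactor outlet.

D reacted = 0.327 × 787 = 257.3 lbmol/h; ν_D = −1, so ξ = 257.3/1 = 257.3 lbmol/h.
Outlet amounts (n = n₀ + ν ξ):
  D: 787 − 1(257.3) = 529.7
  A: 3610 − 2(257.3) = 3095
  B: 0 + 1(257.3) = 257.3

257 lbmol/h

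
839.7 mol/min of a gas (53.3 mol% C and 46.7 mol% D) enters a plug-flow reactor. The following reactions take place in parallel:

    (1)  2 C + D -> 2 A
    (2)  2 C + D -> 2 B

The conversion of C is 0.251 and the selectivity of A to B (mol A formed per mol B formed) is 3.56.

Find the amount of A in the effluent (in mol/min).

87.7 mol/min

Conversion of C: C consumed = 0.251 × 447.6 = 112.3 mol/min = 2ξ₁ + 2ξ₂.
Selectivity: 2ξ₁ / (2ξ₂) = 3.56 → ξ₁ = 3.56 ξ₂.
Substitute: (2·3.56 + 2) ξ₂ = 112.3 → ξ₂ = 12.32 mol/min, ξ₁ = 43.85 mol/min.
Outlet amounts (n = n₀ + Σ ν·ξ):
  C: 447.6 − 2(43.85) − 2(12.32) = 335.2
  D: 392.1 − 1(43.85) − 1(12.32) = 336
  A: 0 + 2(43.85) = 87.7
  B: 0 + 2(12.32) = 24.64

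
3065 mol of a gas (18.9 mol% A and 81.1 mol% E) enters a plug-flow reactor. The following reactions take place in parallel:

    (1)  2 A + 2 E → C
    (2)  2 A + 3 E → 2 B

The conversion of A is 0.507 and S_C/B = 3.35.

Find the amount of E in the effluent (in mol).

Conversion of A: A consumed = 0.507 × 579.3 = 293.7 mol = 2ξ₁ + 2ξ₂.
Selectivity: 1ξ₁ / (2ξ₂) = 3.35 → ξ₁ = 6.7 ξ₂.
Substitute: (2·6.7 + 2) ξ₂ = 293.7 → ξ₂ = 19.07 mol, ξ₁ = 127.8 mol.
Outlet amounts (n = n₀ + Σ ν·ξ):
  A: 579.3 − 2(127.8) − 2(19.07) = 285.6
  E: 2486 − 2(127.8) − 3(19.07) = 2173
  C: 0 + 1(127.8) = 127.8
  B: 0 + 2(19.07) = 38.14

2170 mol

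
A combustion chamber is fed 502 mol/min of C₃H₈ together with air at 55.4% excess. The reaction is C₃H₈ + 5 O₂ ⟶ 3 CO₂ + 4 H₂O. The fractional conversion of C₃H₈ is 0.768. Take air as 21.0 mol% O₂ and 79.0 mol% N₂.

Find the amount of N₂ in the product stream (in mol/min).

14700 mol/min

Stoichiometric O₂ = 5 × 502 = 2510 mol/min; O₂ fed = 2510 × 1.554 = 3901 mol/min.
N₂ fed = 3901 × 79/21 = 14670 mol/min.
Fuel reacted = 0.768 × 502 → ξ = 385.5 mol/min.
Outlet (n = n₀ + ν ξ):
  C₃H₈: 502 − 1(385.5) = 116.5
  O₂: 3901 − 5(385.5) = 1973
  N₂: 14670 (inert)
  CO₂: 0 + 3(385.5) = 1157
  H₂O: 0 + 4(385.5) = 1542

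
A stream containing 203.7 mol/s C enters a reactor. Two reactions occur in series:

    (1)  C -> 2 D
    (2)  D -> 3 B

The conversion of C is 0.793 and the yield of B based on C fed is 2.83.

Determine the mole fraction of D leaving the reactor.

0.175

Conversion of C: C consumed = 1ξ₁ = 0.793 × 203.7 → ξ₁ = 161.5 mol/s.
Yield of B: 3ξ₂ / 203.7 = 2.83 → ξ₂ = 192.2 mol/s.
Outlet amounts (n = n₀ + Σ ν·ξ):
  C: 203.7 − 1(161.5) = 42.17
  D: 0 + 2(161.5) − 1(192.2) = 130.9
  B: 0 + 3(192.2) = 576.5
Total out = 749.5 mol/s; y_D = 130.9 / 749.5 = 0.1747.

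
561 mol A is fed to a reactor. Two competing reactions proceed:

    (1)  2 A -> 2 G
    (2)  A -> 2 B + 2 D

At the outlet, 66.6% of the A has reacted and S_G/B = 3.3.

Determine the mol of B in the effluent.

98.3 mol

Conversion of A: A consumed = 0.666 × 561 = 373.6 mol = 2ξ₁ + 1ξ₂.
Selectivity: 2ξ₁ / (2ξ₂) = 3.3 → ξ₁ = 3.3 ξ₂.
Substitute: (2·3.3 + 1) ξ₂ = 373.6 → ξ₂ = 49.16 mol, ξ₁ = 162.2 mol.
Outlet amounts (n = n₀ + Σ ν·ξ):
  A: 561 − 2(162.2) − 1(49.16) = 187.4
  G: 0 + 2(162.2) = 324.5
  B: 0 + 2(49.16) = 98.32
  D: 0 + 2(49.16) = 98.32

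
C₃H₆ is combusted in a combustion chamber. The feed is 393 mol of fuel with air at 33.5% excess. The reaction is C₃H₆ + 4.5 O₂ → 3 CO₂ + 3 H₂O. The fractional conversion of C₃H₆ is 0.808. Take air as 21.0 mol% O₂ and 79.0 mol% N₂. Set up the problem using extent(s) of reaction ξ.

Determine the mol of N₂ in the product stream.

Stoichiometric O₂ = 4.5 × 393 = 1768 mol; O₂ fed = 1768 × 1.335 = 2361 mol.
N₂ fed = 2361 × 79/21 = 8882 mol.
Fuel reacted = 0.808 × 393 → ξ = 317.5 mol.
Outlet (n = n₀ + ν ξ):
  C₃H₆: 393 − 1(317.5) = 75.46
  O₂: 2361 − 4.5(317.5) = 932
  N₂: 8882 (inert)
  CO₂: 0 + 3(317.5) = 952.6
  H₂O: 0 + 3(317.5) = 952.6

8880 mol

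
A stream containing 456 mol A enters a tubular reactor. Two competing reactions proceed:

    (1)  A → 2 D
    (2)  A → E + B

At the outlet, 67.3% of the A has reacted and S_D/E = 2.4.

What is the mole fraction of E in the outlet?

Conversion of A: A consumed = 0.673 × 456 = 306.9 mol = 1ξ₁ + 1ξ₂.
Selectivity: 2ξ₁ / (1ξ₂) = 2.4 → ξ₁ = 1.2 ξ₂.
Substitute: (1·1.2 + 1) ξ₂ = 306.9 → ξ₂ = 139.5 mol, ξ₁ = 167.4 mol.
Outlet amounts (n = n₀ + Σ ν·ξ):
  A: 456 − 1(167.4) − 1(139.5) = 149.1
  D: 0 + 2(167.4) = 334.8
  E: 0 + 1(139.5) = 139.5
  B: 0 + 1(139.5) = 139.5
Total out = 762.9 mol; y_E = 139.5 / 762.9 = 0.1829.

0.183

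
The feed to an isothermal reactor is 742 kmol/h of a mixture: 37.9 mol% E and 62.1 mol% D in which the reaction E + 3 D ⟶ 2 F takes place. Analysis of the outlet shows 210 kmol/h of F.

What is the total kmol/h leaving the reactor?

532 kmol/h

For F: n = n₀ + 2ξ → 210 = 0 + 2ξ, giving ξ = 105 kmol/h.
Outlet amounts (n = n₀ + ν ξ):
  E: 281.2 − 1(105) = 176.2
  D: 460.8 − 3(105) = 145.8
  F: 0 + 2(105) = 210
Total out = 176.2 + 145.8 + 210 = 532 kmol/h.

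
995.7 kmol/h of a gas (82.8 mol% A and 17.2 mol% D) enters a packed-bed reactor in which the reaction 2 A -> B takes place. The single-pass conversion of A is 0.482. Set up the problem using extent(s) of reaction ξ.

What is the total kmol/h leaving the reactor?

797 kmol/h

A reacted = 0.482 × 824.4 = 397.4 kmol/h; ν_A = −2, so ξ = 397.4/2 = 198.7 kmol/h.
Outlet amounts (n = n₀ + ν ξ):
  A: 824.4 − 2(198.7) = 427.1
  B: 0 + 1(198.7) = 198.7
  D: 171.3 (inert)
Total out = 427.1 + 198.7 + 171.3 = 797 kmol/h.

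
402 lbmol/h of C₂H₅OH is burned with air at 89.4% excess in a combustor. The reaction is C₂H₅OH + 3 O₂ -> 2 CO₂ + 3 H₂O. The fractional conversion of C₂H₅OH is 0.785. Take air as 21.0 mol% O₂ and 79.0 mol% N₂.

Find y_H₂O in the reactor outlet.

0.0817

Stoichiometric O₂ = 3 × 402 = 1206 lbmol/h; O₂ fed = 1206 × 1.894 = 2284 lbmol/h.
N₂ fed = 2284 × 79/21 = 8593 lbmol/h.
Fuel reacted = 0.785 × 402 → ξ = 315.6 lbmol/h.
Outlet (n = n₀ + ν ξ):
  C₂H₅OH: 402 − 1(315.6) = 86.43
  O₂: 2284 − 3(315.6) = 1337
  N₂: 8593 (inert)
  CO₂: 0 + 2(315.6) = 631.1
  H₂O: 0 + 3(315.6) = 946.7
Total out = 11590 lbmol/h; y_H₂O = 946.7 / 11590 = 0.08165.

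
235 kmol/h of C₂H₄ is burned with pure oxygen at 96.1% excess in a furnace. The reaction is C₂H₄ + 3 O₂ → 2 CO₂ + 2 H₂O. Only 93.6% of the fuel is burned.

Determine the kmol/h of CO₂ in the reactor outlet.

440 kmol/h

Stoichiometric O₂ = 3 × 235 = 705 kmol/h; O₂ fed = 705 × 1.961 = 1383 kmol/h.
Fuel reacted = 0.936 × 235 → ξ = 220 kmol/h.
Outlet (n = n₀ + ν ξ):
  C₂H₄: 235 − 1(220) = 15.04
  O₂: 1383 − 3(220) = 722.6
  CO₂: 0 + 2(220) = 439.9
  H₂O: 0 + 2(220) = 439.9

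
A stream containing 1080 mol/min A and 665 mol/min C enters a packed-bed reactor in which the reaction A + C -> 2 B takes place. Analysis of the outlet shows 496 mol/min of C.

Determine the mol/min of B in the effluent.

338 mol/min

For C: n = n₀ − 1ξ → 496 = 665 − 1ξ, giving ξ = 169 mol/min.
Outlet amounts (n = n₀ + ν ξ):
  A: 1080 − 1(169) = 911
  C: 665 − 1(169) = 496
  B: 0 + 2(169) = 338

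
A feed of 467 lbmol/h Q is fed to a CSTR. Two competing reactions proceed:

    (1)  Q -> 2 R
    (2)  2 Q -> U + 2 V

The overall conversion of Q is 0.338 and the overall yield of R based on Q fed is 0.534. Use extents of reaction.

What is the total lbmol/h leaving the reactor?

Yield of R: 2ξ₁ / 467 = 0.534 → ξ₁ = 124.7 lbmol/h.
Conversion of Q: 1ξ₁ + 2ξ₂ = 0.338 × 467 = 157.8 → ξ₂ = 16.58 lbmol/h.
Outlet amounts (n = n₀ + Σ ν·ξ):
  Q: 467 − 1(124.7) − 2(16.58) = 309.2
  R: 0 + 2(124.7) = 249.4
  U: 0 + 1(16.58) = 16.58
  V: 0 + 2(16.58) = 33.16
Total out = 309.2 + 249.4 + 16.58 + 33.16 = 608.3 lbmol/h.

608 lbmol/h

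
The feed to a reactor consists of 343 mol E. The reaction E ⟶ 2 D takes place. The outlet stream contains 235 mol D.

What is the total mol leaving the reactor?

For D: n = n₀ + 2ξ → 235 = 0 + 2ξ, giving ξ = 117.5 mol.
Outlet amounts (n = n₀ + ν ξ):
  E: 343 − 1(117.5) = 225.5
  D: 0 + 2(117.5) = 235
Total out = 225.5 + 235 = 460.5 mol.

460 mol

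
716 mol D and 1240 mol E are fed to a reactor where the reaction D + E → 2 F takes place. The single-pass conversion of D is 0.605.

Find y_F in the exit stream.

D reacted = 0.605 × 716 = 433.2 mol; ν_D = −1, so ξ = 433.2/1 = 433.2 mol.
Outlet amounts (n = n₀ + ν ξ):
  D: 716 − 1(433.2) = 282.8
  E: 1240 − 1(433.2) = 806.8
  F: 0 + 2(433.2) = 866.4
Total out = 1956 mol; y_F = 866.4 / 1956 = 0.4429.

0.443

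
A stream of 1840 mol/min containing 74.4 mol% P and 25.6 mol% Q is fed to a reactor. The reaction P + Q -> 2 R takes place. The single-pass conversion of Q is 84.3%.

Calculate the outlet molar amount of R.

Q reacted = 0.843 × 471 = 397.1 mol/min; ν_Q = −1, so ξ = 397.1/1 = 397.1 mol/min.
Outlet amounts (n = n₀ + ν ξ):
  P: 1369 − 1(397.1) = 971.9
  Q: 471 − 1(397.1) = 73.95
  R: 0 + 2(397.1) = 794.2

794 mol/min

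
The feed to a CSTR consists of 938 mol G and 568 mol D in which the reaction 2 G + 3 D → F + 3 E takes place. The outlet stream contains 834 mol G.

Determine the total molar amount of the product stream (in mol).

For G: n = n₀ − 2ξ → 834 = 938 − 2ξ, giving ξ = 52 mol.
Outlet amounts (n = n₀ + ν ξ):
  G: 938 − 2(52) = 834
  D: 568 − 3(52) = 412
  F: 0 + 1(52) = 52
  E: 0 + 3(52) = 156
Total out = 834 + 412 + 52 + 156 = 1454 mol.

1450 mol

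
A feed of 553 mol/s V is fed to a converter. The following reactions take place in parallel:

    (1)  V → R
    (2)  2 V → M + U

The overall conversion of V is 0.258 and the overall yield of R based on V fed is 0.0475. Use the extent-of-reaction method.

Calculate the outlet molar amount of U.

58.2 mol/s

Yield of R: 1ξ₁ / 553 = 0.0475 → ξ₁ = 26.27 mol/s.
Conversion of V: 1ξ₁ + 2ξ₂ = 0.258 × 553 = 142.7 → ξ₂ = 58.2 mol/s.
Outlet amounts (n = n₀ + Σ ν·ξ):
  V: 553 − 1(26.27) − 2(58.2) = 410.3
  R: 0 + 1(26.27) = 26.27
  M: 0 + 1(58.2) = 58.2
  U: 0 + 1(58.2) = 58.2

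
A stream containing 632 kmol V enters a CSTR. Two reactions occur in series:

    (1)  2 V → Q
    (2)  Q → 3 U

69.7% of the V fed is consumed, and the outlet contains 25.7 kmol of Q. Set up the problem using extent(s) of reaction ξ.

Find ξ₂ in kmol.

Conversion of V: V consumed = 2ξ₁ = 0.697 × 632 → ξ₁ = 220.3 kmol.
Q balance: n_Q = 0 + 1ξ₁ − 1ξ₂ = 25.7 → ξ₂ = (1·220.3 − 25.7)/1 = 194.6 kmol.
Outlet amounts (n = n₀ + Σ ν·ξ):
  V: 632 − 2(220.3) = 191.5
  Q: 0 + 1(220.3) − 1(194.6) = 25.7
  U: 0 + 3(194.6) = 583.7

ξ₂ = 195 kmol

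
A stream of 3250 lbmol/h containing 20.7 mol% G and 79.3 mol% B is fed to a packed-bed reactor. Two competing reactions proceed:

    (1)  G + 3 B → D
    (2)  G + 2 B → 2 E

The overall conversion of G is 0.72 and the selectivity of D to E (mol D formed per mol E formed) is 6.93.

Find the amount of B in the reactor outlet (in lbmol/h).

1160 lbmol/h

Conversion of G: G consumed = 0.72 × 672.8 = 484.4 lbmol/h = 1ξ₁ + 1ξ₂.
Selectivity: 1ξ₁ / (2ξ₂) = 6.93 → ξ₁ = 13.86 ξ₂.
Substitute: (1·13.86 + 1) ξ₂ = 484.4 → ξ₂ = 32.6 lbmol/h, ξ₁ = 451.8 lbmol/h.
Outlet amounts (n = n₀ + Σ ν·ξ):
  G: 672.8 − 1(451.8) − 1(32.6) = 188.4
  B: 2577 − 3(451.8) − 2(32.6) = 1157
  D: 0 + 1(451.8) = 451.8
  E: 0 + 2(32.6) = 65.19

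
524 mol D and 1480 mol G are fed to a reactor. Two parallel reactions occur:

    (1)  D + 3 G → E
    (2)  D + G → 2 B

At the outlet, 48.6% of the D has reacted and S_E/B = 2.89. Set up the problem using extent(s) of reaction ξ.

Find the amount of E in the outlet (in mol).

217 mol

Conversion of D: D consumed = 0.486 × 524 = 254.7 mol = 1ξ₁ + 1ξ₂.
Selectivity: 1ξ₁ / (2ξ₂) = 2.89 → ξ₁ = 5.78 ξ₂.
Substitute: (1·5.78 + 1) ξ₂ = 254.7 → ξ₂ = 37.56 mol, ξ₁ = 217.1 mol.
Outlet amounts (n = n₀ + Σ ν·ξ):
  D: 524 − 1(217.1) − 1(37.56) = 269.3
  G: 1480 − 3(217.1) − 1(37.56) = 791.1
  E: 0 + 1(217.1) = 217.1
  B: 0 + 2(37.56) = 75.12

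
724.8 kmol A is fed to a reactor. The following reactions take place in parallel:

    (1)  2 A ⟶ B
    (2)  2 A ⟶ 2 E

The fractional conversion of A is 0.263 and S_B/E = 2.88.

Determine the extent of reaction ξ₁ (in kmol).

ξ₁ = 81.2 kmol

Conversion of A: A consumed = 0.263 × 724.8 = 190.6 kmol = 2ξ₁ + 2ξ₂.
Selectivity: 1ξ₁ / (2ξ₂) = 2.88 → ξ₁ = 5.76 ξ₂.
Substitute: (2·5.76 + 2) ξ₂ = 190.6 → ξ₂ = 14.1 kmol, ξ₁ = 81.21 kmol.
Outlet amounts (n = n₀ + Σ ν·ξ):
  A: 724.8 − 2(81.21) − 2(14.1) = 534.2
  B: 0 + 1(81.21) = 81.21
  E: 0 + 2(14.1) = 28.2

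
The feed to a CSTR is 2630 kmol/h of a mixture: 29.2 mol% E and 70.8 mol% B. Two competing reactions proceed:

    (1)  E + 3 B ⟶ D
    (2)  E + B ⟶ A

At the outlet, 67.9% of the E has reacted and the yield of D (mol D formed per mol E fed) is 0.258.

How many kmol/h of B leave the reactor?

Yield of D: 1ξ₁ / 768 = 0.258 → ξ₁ = 198.1 kmol/h.
Conversion of E: 1ξ₁ + 1ξ₂ = 0.679 × 768 = 521.4 → ξ₂ = 323.3 kmol/h.
Outlet amounts (n = n₀ + Σ ν·ξ):
  E: 768 − 1(198.1) − 1(323.3) = 246.5
  B: 1862 − 3(198.1) − 1(323.3) = 944.3
  D: 0 + 1(198.1) = 198.1
  A: 0 + 1(323.3) = 323.3

944 kmol/h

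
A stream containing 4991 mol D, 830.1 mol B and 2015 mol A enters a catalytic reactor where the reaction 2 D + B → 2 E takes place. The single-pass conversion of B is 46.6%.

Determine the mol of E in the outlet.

774 mol

B reacted = 0.466 × 830.1 = 386.8 mol; ν_B = −1, so ξ = 386.8/1 = 386.8 mol.
Outlet amounts (n = n₀ + ν ξ):
  D: 4991 − 2(386.8) = 4217
  B: 830.1 − 1(386.8) = 443.3
  E: 0 + 2(386.8) = 773.7
  A: 2015 (inert)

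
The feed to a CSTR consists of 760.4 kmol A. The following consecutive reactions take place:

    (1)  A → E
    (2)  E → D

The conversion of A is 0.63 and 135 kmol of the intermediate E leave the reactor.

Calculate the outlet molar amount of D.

Conversion of A: A consumed = 1ξ₁ = 0.63 × 760.4 → ξ₁ = 479.1 kmol.
E balance: n_E = 0 + 1ξ₁ − 1ξ₂ = 135 → ξ₂ = (1·479.1 − 135)/1 = 344.1 kmol.
Outlet amounts (n = n₀ + Σ ν·ξ):
  A: 760.4 − 1(479.1) = 281.3
  E: 0 + 1(479.1) − 1(344.1) = 135
  D: 0 + 1(344.1) = 344.1

344 kmol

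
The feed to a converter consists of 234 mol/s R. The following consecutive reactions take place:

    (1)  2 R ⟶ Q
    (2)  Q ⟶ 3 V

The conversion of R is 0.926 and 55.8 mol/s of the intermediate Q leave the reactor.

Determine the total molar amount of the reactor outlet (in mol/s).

231 mol/s

Conversion of R: R consumed = 2ξ₁ = 0.926 × 234 → ξ₁ = 108.3 mol/s.
Q balance: n_Q = 0 + 1ξ₁ − 1ξ₂ = 55.8 → ξ₂ = (1·108.3 − 55.8)/1 = 52.54 mol/s.
Outlet amounts (n = n₀ + Σ ν·ξ):
  R: 234 − 2(108.3) = 17.32
  Q: 0 + 1(108.3) − 1(52.54) = 55.8
  V: 0 + 3(52.54) = 157.6
Total out = 17.32 + 55.8 + 157.6 = 230.7 mol/s.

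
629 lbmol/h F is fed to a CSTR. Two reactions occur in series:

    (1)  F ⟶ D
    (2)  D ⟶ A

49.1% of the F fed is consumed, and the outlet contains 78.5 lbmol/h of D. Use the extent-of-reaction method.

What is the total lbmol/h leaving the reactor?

Conversion of F: F consumed = 1ξ₁ = 0.491 × 629 → ξ₁ = 308.8 lbmol/h.
D balance: n_D = 0 + 1ξ₁ − 1ξ₂ = 78.5 → ξ₂ = (1·308.8 − 78.5)/1 = 230.3 lbmol/h.
Outlet amounts (n = n₀ + Σ ν·ξ):
  F: 629 − 1(308.8) = 320.2
  D: 0 + 1(308.8) − 1(230.3) = 78.5
  A: 0 + 1(230.3) = 230.3
Total out = 320.2 + 78.5 + 230.3 = 629 lbmol/h.

629 lbmol/h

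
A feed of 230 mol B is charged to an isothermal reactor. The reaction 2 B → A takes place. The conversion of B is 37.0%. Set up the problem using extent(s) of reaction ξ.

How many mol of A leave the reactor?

B reacted = 0.37 × 230 = 85.1 mol; ν_B = −2, so ξ = 85.1/2 = 42.55 mol.
Outlet amounts (n = n₀ + ν ξ):
  B: 230 − 2(42.55) = 144.9
  A: 0 + 1(42.55) = 42.55

42.5 mol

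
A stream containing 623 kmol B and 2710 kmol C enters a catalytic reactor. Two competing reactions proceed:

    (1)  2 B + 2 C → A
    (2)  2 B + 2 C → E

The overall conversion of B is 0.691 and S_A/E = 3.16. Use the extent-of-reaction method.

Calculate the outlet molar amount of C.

2280 kmol

Conversion of B: B consumed = 0.691 × 623 = 430.5 kmol = 2ξ₁ + 2ξ₂.
Selectivity: 1ξ₁ / (1ξ₂) = 3.16 → ξ₁ = 3.16 ξ₂.
Substitute: (2·3.16 + 2) ξ₂ = 430.5 → ξ₂ = 51.74 kmol, ξ₁ = 163.5 kmol.
Outlet amounts (n = n₀ + Σ ν·ξ):
  B: 623 − 2(163.5) − 2(51.74) = 192.5
  C: 2710 − 2(163.5) − 2(51.74) = 2280
  A: 0 + 1(163.5) = 163.5
  E: 0 + 1(51.74) = 51.74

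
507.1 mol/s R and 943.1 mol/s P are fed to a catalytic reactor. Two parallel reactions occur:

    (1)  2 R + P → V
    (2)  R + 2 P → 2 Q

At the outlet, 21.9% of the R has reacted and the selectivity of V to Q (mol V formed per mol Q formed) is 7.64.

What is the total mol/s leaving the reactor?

Conversion of R: R consumed = 0.219 × 507.1 = 111.1 mol/s = 2ξ₁ + 1ξ₂.
Selectivity: 1ξ₁ / (2ξ₂) = 7.64 → ξ₁ = 15.28 ξ₂.
Substitute: (2·15.28 + 1) ξ₂ = 111.1 → ξ₂ = 3.519 mol/s, ξ₁ = 53.77 mol/s.
Outlet amounts (n = n₀ + Σ ν·ξ):
  R: 507.1 − 2(53.77) − 1(3.519) = 396
  P: 943.1 − 1(53.77) − 2(3.519) = 882.3
  V: 0 + 1(53.77) = 53.77
  Q: 0 + 2(3.519) = 7.038
Total out = 396 + 882.3 + 53.77 + 7.038 = 1339 mol/s.

1340 mol/s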